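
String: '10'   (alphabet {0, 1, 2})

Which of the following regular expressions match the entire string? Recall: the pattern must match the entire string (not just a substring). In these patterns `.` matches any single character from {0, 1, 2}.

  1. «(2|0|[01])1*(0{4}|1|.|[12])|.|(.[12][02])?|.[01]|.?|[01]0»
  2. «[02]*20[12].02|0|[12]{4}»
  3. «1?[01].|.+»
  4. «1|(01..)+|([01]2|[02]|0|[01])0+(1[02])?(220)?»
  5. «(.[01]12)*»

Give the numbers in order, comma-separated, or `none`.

1, 3, 4

1 → match
2 → no match
3 → match
4 → match
5 → no match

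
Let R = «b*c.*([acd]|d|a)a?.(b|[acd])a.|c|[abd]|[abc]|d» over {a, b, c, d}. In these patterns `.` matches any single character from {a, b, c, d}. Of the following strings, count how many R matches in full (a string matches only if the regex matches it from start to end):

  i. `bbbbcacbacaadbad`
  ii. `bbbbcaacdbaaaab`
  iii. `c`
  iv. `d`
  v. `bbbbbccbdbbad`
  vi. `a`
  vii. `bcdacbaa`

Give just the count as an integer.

7

i → match
ii → match
iii. `c` → match
iv. `d` → match
v → match
vi. `a` → match
vii. `bcdacbaa` → match
Total matched: 7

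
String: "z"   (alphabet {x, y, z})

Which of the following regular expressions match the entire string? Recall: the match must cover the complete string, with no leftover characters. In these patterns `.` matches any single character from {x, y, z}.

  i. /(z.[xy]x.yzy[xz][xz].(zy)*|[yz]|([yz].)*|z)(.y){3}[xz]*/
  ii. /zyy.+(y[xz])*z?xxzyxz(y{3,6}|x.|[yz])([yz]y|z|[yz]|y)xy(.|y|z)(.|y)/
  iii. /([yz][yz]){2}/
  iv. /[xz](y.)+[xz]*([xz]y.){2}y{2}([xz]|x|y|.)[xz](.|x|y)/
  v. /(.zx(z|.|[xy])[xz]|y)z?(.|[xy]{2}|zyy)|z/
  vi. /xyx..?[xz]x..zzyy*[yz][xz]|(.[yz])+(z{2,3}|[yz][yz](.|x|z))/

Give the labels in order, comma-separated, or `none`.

v

i → no match
ii → no match — must start with "zyy"
iii → no match
iv → no match
v → match
vi → no match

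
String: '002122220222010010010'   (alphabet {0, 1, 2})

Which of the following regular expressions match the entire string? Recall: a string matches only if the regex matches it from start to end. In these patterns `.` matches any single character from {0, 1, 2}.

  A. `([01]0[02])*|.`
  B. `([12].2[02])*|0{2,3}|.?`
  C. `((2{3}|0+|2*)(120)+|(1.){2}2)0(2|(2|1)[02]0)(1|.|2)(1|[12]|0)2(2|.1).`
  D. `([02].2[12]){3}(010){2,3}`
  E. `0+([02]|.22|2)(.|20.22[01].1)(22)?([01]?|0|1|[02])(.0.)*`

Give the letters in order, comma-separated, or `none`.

A → no match
B → no match
C → no match
D → match
E → no match

D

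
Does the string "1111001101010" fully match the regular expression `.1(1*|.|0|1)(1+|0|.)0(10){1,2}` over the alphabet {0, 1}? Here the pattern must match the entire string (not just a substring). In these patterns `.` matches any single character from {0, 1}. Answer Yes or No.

No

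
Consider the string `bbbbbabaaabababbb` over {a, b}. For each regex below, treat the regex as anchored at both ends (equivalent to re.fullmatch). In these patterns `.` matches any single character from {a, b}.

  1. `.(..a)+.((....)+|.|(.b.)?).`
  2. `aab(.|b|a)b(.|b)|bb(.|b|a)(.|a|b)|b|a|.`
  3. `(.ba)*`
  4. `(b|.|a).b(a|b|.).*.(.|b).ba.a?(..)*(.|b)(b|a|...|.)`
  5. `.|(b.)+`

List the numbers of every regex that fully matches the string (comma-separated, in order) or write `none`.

4

1 → no match
2 → no match
3 → no match
4 → match
5 → no match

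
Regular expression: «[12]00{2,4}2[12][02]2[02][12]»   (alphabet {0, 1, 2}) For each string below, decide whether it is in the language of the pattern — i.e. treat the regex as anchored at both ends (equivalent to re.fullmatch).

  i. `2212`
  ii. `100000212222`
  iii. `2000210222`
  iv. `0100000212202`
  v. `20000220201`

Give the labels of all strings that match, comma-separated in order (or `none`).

i → no match
ii → match
iii → match
iv → no match
v → match

ii, iii, v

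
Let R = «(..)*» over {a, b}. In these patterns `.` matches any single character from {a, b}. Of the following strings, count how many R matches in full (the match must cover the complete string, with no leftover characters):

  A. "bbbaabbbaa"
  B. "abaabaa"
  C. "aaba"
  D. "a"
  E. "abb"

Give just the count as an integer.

A → match
B → no match
C → match
D → no match
E → no match
Total matched: 2

2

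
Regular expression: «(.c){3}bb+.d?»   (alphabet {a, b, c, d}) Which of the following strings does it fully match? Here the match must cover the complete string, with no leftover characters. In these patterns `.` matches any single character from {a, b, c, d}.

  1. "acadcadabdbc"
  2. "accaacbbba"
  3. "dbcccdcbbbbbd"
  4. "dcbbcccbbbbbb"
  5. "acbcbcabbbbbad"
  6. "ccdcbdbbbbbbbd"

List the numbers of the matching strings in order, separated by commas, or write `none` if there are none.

none

1 → no match
2 → no match
3 → no match
4 → no match
5 → no match
6 → no match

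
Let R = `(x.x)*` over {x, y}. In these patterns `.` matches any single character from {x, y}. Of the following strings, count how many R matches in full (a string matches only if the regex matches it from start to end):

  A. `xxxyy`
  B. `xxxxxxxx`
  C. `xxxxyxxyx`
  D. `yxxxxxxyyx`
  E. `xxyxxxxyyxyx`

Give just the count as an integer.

A. `xxxyy` → no match
B. `xxxxxxxx` → no match
C. `xxxxyxxyx` → match
D. `yxxxxxxyyx` → no match
E. `xxyxxxxyyxyx` → no match
Total matched: 1

1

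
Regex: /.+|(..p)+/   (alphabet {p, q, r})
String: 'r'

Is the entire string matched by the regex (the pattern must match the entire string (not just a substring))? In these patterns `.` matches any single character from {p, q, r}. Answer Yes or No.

Yes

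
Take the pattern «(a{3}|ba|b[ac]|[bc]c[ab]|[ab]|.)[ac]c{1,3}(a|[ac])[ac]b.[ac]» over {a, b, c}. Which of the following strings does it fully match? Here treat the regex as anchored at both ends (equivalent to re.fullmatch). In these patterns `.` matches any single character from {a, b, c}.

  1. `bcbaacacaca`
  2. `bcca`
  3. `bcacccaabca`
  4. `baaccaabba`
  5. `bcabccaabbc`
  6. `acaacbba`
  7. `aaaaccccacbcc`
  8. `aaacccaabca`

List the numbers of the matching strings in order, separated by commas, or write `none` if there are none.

1 → no match
2 → no match
3 → match
4 → match
5 → no match
6 → no match
7 → no match
8 → match

3, 4, 8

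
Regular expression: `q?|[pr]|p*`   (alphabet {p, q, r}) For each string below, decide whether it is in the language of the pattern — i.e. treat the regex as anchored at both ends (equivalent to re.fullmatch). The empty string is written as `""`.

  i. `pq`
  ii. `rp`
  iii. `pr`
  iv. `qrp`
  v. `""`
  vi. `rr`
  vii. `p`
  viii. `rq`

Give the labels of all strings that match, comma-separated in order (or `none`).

v, vii

i → no match
ii → no match
iii → no match
iv → no match
v → match
vi → no match
vii → match
viii → no match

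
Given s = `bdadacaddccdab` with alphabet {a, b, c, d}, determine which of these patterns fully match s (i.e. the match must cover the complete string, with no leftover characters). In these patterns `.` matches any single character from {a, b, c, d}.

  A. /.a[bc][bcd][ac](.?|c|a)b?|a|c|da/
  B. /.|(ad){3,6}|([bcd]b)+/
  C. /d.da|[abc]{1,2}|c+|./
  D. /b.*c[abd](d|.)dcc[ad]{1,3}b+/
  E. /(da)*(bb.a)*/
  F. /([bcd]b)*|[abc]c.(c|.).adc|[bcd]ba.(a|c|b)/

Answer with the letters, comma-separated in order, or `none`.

A → no match
B → no match
C → no match
D → match
E → no match
F → no match

D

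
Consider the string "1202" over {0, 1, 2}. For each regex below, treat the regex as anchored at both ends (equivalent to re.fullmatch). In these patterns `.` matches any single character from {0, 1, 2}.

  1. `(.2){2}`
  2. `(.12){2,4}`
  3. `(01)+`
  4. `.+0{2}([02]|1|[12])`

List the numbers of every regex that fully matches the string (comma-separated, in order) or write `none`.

1 → match
2 → no match — must end with "12"
3 → no match — must start with "01"
4 → no match

1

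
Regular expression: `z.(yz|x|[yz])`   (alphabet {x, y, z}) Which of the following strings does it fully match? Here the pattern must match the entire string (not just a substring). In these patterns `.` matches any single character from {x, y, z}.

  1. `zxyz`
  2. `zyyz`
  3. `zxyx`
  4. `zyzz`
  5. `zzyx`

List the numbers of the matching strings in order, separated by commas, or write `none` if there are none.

1, 2

1 → match
2 → match
3 → no match
4 → no match
5 → no match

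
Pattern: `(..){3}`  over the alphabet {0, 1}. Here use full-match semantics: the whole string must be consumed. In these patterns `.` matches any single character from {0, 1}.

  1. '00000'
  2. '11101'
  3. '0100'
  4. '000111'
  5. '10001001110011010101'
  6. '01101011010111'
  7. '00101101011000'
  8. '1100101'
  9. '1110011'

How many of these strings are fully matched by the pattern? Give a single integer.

1 → no match
2 → no match
3 → no match
4 → match
5 → no match
6 → no match
7 → no match
8 → no match
9 → no match
Total matched: 1

1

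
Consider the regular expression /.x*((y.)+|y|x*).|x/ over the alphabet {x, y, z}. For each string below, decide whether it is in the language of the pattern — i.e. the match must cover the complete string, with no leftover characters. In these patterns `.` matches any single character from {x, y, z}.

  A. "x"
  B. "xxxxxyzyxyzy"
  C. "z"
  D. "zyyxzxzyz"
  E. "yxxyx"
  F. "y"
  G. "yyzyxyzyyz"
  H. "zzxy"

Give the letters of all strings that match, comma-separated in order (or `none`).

A, B, E, G

A → match
B → match
C → no match
D → no match
E → match
F → no match
G → match
H → no match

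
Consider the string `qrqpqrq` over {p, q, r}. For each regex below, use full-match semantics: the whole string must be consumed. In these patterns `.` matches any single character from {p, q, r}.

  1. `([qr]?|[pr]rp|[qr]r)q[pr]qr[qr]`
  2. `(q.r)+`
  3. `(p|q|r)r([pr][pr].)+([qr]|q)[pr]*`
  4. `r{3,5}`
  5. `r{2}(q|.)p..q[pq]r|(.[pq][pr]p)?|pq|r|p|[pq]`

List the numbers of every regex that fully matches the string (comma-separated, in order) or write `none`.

1 → match
2 → no match — must end with `r`
3 → no match
4 → no match — must start with `r`
5 → no match

1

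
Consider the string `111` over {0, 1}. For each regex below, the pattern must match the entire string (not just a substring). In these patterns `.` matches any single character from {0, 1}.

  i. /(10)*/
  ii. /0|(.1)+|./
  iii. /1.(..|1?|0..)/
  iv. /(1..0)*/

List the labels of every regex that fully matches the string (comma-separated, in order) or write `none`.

i → no match
ii → no match
iii → match
iv → no match

iii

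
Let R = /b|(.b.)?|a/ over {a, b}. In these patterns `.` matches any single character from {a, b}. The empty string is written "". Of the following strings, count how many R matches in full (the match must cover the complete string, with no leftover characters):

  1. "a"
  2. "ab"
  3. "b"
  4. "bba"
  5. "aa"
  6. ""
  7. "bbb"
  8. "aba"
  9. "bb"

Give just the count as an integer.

1. "a" → match
2. "ab" → no match
3. "b" → match
4. "bba" → match
5. "aa" → no match
6. "" → match
7. "bbb" → match
8. "aba" → match
9. "bb" → no match
Total matched: 6

6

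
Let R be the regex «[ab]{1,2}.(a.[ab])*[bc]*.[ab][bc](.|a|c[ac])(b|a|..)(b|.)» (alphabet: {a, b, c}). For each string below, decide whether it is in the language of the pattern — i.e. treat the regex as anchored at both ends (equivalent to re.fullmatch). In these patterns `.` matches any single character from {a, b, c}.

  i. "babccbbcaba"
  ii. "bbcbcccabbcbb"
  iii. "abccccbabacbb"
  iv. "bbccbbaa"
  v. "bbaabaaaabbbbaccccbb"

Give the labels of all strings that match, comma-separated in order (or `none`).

i → match
ii → match
iii → match
iv → no match
v → match

i, ii, iii, v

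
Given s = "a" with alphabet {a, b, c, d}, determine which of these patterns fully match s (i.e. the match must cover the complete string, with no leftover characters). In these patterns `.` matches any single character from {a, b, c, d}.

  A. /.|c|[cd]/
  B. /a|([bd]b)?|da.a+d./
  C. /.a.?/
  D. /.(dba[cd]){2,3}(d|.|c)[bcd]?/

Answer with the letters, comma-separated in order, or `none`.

A → match
B → match
C → no match
D → no match

A, B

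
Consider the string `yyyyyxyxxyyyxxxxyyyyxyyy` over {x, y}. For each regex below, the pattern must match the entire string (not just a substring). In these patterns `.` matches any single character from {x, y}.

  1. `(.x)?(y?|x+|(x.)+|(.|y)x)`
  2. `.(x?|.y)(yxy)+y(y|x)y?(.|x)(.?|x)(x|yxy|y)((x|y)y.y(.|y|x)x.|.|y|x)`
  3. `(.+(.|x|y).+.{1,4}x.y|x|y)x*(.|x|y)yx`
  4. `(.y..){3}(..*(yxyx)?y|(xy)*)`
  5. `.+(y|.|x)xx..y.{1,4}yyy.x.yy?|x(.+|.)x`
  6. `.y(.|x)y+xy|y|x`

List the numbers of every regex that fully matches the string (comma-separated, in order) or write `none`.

1 → no match
2 → no match
3 → no match — must end with `yx`
4 → no match
5 → match
6 → no match

5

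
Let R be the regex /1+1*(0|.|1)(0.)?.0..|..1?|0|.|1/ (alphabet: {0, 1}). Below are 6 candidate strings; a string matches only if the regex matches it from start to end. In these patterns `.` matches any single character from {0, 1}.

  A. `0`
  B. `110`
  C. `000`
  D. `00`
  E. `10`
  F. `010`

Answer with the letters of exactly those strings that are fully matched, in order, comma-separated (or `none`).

A, D, E

A → match
B → no match
C → no match
D → match
E → match
F → no match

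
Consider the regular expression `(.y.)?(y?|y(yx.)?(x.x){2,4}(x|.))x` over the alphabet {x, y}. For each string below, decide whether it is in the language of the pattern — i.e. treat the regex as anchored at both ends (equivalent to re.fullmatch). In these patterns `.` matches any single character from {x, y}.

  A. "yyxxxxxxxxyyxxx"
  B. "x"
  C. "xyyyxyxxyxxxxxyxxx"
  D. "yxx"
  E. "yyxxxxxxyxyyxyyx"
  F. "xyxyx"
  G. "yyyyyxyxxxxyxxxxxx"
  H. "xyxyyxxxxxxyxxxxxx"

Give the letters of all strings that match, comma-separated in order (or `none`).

A → no match
B → match
C → match
D → no match
E → no match
F → match
G → match
H → match

B, C, F, G, H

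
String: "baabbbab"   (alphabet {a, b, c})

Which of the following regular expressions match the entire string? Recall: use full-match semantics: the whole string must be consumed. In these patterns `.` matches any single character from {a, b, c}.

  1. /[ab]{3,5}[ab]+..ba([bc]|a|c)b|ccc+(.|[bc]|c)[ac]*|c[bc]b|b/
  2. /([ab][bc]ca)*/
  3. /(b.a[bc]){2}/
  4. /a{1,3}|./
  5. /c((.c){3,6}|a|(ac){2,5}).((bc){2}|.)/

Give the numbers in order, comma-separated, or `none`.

3

1 → no match
2 → no match
3 → match
4 → no match
5 → no match — must start with "c"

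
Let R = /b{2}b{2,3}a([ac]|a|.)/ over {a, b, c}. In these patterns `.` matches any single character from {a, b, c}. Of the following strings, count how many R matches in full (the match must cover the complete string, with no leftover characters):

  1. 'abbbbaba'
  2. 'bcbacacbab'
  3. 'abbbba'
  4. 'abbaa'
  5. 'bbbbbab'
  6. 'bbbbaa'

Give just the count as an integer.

2

1 → no match — must start with 'b'
2 → no match
3 → no match — must start with 'b'
4 → no match — must start with 'b'
5 → match
6 → match
Total matched: 2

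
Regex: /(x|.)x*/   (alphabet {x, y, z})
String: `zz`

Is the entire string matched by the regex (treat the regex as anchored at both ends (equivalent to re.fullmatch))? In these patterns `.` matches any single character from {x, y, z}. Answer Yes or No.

No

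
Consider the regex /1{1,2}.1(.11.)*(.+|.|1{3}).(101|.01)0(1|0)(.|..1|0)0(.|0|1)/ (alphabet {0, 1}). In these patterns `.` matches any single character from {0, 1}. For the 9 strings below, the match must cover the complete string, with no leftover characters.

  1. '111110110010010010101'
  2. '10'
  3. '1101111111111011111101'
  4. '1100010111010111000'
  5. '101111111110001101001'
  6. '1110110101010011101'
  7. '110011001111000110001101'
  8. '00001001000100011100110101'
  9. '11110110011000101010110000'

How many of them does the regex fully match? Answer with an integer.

2

1 → match
2 → no match
3 → no match
4 → no match
5 → no match
6 → match
7 → no match
8 → no match — must start with '1'
9 → no match
Total matched: 2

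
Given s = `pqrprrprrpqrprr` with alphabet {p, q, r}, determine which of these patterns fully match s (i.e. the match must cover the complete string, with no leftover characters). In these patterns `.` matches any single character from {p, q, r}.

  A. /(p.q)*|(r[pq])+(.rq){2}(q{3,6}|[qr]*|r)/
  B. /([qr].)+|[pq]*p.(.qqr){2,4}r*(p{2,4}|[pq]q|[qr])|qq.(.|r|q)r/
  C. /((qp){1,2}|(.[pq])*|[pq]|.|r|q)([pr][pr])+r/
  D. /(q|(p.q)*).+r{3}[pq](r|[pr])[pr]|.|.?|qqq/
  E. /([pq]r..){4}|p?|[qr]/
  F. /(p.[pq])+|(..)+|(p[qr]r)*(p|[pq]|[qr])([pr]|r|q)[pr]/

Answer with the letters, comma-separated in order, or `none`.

A → no match
B → no match
C → no match
D → no match
E → no match
F → match

F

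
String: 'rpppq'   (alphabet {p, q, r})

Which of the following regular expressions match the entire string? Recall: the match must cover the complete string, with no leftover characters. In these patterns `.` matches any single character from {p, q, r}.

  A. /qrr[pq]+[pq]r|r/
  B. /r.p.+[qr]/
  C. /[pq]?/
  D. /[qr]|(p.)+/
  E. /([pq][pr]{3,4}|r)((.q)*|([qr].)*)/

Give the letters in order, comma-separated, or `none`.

B

A → no match — must end with 'r'
B → match
C → no match
D → no match
E → no match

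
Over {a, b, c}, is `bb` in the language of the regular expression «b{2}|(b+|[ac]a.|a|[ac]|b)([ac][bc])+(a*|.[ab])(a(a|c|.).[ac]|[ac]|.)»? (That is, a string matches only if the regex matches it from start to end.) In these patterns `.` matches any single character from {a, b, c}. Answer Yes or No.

Yes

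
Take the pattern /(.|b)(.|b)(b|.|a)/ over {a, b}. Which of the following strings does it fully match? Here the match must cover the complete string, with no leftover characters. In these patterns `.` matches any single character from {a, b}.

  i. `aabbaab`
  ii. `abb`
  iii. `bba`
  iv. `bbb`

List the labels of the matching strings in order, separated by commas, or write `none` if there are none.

i → no match
ii → match
iii → match
iv → match

ii, iii, iv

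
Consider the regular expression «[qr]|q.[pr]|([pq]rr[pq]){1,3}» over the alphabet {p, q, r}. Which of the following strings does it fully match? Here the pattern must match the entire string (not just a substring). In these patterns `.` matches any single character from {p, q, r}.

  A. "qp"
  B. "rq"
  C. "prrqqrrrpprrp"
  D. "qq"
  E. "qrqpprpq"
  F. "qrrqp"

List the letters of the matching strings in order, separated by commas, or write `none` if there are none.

A → no match
B → no match
C → no match
D → no match
E → no match
F → no match

none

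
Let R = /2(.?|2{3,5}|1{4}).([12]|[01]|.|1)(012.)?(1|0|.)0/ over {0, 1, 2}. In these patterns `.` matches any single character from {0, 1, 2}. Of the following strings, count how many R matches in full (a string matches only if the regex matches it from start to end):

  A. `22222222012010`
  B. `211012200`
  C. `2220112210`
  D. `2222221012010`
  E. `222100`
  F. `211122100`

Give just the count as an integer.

4

A → match
B → match
C → no match
D → match
E → match
F → no match
Total matched: 4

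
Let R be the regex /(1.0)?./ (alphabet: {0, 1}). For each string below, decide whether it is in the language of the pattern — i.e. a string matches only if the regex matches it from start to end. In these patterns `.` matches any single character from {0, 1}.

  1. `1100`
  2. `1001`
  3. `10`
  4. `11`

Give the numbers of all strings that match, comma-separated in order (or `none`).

1 → match
2 → match
3 → no match
4 → no match

1, 2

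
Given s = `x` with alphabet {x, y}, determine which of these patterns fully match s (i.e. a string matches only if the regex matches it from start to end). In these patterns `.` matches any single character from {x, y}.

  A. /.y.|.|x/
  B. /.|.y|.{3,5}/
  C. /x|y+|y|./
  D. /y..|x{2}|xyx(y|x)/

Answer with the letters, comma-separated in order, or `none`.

A, B, C

A → match
B → match
C → match
D → no match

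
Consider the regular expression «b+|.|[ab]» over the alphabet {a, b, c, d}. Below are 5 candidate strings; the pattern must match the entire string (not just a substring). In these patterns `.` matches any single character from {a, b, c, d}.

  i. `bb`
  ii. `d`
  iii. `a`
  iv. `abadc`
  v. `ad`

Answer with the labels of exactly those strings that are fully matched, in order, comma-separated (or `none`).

i, ii, iii

i. `bb` → match
ii. `d` → match
iii. `a` → match
iv. `abadc` → no match
v. `ad` → no match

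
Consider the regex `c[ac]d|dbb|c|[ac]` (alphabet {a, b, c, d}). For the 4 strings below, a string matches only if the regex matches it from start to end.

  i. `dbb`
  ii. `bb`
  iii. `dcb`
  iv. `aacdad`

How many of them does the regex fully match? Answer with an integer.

1

i. `dbb` → match
ii. `bb` → no match
iii. `dcb` → no match
iv. `aacdad` → no match
Total matched: 1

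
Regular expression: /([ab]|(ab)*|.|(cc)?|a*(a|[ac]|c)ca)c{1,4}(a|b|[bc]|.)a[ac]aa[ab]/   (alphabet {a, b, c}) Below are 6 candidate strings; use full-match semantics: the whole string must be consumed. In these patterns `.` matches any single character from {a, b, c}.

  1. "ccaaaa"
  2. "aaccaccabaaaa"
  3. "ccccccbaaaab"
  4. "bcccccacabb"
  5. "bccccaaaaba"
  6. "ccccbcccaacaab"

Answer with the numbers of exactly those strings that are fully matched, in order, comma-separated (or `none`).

3

1 → no match
2 → no match
3 → match
4 → no match
5 → no match
6 → no match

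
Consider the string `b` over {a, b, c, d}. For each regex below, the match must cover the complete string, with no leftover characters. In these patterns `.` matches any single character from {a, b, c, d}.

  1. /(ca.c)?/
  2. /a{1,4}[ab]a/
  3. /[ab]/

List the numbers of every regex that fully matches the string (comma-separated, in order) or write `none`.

1 → no match
2 → no match — must start with `a`
3 → match

3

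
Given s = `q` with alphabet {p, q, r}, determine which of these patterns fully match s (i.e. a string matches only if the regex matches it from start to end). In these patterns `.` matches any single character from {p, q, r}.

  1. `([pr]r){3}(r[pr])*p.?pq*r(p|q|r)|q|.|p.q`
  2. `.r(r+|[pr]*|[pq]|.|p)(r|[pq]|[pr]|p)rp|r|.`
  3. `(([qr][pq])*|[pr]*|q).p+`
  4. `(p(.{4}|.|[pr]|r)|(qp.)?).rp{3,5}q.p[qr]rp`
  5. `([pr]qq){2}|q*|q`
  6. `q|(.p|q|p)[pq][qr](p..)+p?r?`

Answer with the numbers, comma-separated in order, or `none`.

1 → match
2 → match
3 → no match — must end with `p`
4 → no match — must end with `rp`
5 → match
6 → match

1, 2, 5, 6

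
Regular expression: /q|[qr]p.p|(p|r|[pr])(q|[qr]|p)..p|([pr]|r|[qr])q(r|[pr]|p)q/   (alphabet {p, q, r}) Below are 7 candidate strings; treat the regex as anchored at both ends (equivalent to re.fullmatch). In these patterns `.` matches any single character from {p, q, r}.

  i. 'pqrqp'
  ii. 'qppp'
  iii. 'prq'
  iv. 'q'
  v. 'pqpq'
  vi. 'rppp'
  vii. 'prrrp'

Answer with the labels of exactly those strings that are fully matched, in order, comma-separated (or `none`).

i → match
ii → match
iii → no match
iv → match
v → match
vi → match
vii → match

i, ii, iv, v, vi, vii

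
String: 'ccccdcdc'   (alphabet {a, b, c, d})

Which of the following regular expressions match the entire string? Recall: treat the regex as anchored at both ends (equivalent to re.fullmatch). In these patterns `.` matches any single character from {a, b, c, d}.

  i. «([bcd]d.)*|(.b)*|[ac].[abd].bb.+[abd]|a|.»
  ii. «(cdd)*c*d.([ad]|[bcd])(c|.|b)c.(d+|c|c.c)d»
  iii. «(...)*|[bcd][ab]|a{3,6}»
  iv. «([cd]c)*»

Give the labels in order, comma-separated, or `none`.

iv

i → no match
ii → no match — must end with 'd'
iii → no match
iv → match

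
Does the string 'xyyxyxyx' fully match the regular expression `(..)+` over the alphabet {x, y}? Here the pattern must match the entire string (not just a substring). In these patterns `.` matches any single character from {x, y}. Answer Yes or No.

Yes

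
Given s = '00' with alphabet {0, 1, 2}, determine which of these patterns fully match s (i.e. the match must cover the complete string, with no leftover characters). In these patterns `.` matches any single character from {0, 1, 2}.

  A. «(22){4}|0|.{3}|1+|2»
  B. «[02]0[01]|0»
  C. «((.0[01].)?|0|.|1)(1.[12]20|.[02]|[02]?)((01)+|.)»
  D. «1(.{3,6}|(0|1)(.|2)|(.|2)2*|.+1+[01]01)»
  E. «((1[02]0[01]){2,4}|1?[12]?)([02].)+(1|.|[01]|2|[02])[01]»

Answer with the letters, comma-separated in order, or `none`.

C

A → no match
B → no match
C → match
D → no match — must start with '1'
E → no match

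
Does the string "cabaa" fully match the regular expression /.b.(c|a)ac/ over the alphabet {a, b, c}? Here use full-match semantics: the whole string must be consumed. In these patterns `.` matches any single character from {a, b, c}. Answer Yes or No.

No

Every match must end with "ac", but "cabaa" does not.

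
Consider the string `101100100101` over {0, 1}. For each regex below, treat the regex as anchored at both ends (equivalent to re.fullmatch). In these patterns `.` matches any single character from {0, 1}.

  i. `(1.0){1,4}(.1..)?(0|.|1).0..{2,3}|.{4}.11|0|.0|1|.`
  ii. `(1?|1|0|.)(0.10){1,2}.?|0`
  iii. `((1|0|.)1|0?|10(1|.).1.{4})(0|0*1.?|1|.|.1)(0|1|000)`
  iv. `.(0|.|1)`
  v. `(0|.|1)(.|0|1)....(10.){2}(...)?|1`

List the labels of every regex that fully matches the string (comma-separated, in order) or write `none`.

i → no match
ii → no match
iii → no match
iv → no match
v → match

v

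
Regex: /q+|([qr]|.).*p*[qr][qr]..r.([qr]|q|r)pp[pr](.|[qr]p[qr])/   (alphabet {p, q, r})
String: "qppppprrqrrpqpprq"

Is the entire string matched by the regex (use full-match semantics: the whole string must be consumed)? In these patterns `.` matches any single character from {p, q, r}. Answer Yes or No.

Yes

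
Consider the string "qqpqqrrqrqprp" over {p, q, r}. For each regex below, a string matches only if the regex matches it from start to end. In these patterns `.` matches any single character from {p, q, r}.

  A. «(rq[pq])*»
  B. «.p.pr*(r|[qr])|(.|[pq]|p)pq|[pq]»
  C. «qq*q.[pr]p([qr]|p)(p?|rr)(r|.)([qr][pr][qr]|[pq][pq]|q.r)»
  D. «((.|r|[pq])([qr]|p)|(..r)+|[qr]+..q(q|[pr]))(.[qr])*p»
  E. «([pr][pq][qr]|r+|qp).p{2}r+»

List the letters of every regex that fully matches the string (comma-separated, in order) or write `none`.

D

A → no match
B → no match
C → no match
D → match
E → no match — must end with "r"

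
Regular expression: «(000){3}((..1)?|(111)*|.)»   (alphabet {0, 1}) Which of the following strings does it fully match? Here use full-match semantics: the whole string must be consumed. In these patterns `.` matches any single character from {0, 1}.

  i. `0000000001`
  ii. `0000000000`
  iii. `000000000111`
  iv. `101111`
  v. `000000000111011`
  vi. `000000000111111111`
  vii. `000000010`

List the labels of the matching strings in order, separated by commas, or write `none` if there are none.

i → match
ii → match
iii → match
iv → no match — must start with `000`
v → no match
vi → match
vii → no match

i, ii, iii, vi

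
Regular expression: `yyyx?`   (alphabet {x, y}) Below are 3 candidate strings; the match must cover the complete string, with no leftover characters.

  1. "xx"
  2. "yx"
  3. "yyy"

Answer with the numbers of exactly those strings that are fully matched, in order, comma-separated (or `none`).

3

1 → no match — must start with "yyy"
2 → no match — must start with "yyy"
3 → match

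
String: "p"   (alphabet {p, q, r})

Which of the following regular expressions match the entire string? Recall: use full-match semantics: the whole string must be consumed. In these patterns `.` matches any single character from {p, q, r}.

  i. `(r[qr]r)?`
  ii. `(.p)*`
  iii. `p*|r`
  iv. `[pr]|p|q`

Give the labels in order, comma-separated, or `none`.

iii, iv

i → no match
ii → no match
iii → match
iv → match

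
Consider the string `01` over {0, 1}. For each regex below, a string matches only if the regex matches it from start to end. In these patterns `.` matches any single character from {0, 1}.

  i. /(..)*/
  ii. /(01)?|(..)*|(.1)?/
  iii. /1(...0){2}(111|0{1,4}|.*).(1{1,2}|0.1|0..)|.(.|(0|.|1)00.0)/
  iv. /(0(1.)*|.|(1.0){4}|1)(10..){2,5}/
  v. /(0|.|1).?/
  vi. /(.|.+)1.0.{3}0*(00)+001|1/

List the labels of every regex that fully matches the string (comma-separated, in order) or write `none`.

i, ii, iii, v

i → match
ii → match
iii → match
iv → no match
v → match
vi → no match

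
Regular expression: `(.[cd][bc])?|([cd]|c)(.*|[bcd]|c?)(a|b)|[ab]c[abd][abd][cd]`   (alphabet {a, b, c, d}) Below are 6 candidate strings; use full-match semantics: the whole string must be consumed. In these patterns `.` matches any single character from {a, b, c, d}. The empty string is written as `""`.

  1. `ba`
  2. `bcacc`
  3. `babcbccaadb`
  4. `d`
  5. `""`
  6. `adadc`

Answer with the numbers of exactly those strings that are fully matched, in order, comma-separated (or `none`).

5

1 → no match
2 → no match
3 → no match
4 → no match
5 → match
6 → no match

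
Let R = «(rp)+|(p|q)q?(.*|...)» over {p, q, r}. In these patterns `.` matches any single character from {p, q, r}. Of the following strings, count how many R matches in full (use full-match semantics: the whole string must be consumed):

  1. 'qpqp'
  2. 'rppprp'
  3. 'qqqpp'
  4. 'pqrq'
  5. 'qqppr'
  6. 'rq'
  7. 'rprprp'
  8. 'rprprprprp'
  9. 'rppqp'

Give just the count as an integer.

6

1 → match
2 → no match
3 → match
4 → match
5 → match
6 → no match
7 → match
8 → match
9 → no match
Total matched: 6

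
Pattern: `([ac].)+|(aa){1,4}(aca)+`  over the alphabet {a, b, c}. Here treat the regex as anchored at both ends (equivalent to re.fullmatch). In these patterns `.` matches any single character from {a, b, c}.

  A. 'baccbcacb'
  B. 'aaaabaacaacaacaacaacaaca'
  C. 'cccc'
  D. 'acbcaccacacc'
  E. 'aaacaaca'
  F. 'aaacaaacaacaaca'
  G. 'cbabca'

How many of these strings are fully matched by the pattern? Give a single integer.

3

A → no match
B → no match
C → match
D → no match
E → match
F → no match
G → match
Total matched: 3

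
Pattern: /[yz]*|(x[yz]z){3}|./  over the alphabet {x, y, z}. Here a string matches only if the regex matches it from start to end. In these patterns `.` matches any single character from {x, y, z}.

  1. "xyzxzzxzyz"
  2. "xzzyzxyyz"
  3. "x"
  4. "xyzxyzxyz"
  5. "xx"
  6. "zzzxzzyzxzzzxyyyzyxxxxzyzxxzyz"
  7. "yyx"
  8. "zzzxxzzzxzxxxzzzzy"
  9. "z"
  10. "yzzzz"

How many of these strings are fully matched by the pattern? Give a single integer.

4

1 → no match
2 → no match
3 → match
4 → match
5 → no match
6 → no match
7 → no match
8 → no match
9 → match
10 → match
Total matched: 4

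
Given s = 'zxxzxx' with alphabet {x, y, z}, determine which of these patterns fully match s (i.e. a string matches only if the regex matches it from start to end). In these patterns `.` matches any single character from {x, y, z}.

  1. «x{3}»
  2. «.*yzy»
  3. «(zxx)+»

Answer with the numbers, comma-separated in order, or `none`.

3

1 → no match — must start with 'x'
2 → no match — must end with 'yzy'
3 → match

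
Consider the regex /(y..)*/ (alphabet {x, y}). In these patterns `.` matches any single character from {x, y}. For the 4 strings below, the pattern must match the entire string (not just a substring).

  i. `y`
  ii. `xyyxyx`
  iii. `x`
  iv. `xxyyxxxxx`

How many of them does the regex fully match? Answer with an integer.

i → no match
ii → no match
iii → no match
iv → no match
Total matched: 0

0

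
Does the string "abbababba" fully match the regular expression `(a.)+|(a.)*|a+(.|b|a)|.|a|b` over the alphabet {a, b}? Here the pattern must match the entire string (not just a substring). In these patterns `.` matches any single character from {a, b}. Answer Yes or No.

No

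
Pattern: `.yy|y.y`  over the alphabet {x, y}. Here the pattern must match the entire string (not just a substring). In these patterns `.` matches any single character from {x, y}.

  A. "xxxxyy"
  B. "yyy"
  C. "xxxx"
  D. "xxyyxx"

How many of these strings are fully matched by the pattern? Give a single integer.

A. "xxxxyy" → no match
B. "yyy" → match
C. "xxxx" → no match
D. "xxyyxx" → no match
Total matched: 1

1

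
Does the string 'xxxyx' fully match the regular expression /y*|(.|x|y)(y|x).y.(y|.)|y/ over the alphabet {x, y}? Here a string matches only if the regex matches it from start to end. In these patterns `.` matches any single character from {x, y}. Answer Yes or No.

No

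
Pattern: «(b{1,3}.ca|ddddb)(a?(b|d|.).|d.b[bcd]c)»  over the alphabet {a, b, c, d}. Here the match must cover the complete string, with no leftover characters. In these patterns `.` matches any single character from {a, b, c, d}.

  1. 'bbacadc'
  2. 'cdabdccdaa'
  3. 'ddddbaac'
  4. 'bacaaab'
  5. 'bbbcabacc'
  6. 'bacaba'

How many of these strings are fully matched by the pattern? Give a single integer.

1 → match
2 → no match
3 → match
4 → match
5 → no match
6 → match
Total matched: 4

4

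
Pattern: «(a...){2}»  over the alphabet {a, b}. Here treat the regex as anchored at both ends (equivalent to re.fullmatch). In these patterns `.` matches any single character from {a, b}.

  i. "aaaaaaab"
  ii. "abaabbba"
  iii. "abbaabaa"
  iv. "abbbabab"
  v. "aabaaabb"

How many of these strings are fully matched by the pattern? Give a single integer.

i → match
ii → no match
iii → match
iv → match
v → match
Total matched: 4

4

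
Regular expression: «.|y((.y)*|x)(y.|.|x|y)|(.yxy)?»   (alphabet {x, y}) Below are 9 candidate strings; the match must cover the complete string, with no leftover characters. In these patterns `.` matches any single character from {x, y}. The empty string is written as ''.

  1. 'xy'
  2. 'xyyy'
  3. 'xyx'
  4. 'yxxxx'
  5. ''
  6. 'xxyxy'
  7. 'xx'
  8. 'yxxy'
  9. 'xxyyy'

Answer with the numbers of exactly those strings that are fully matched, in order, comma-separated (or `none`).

1 → no match
2 → no match
3 → no match
4 → no match
5 → match
6 → no match
7 → no match
8 → no match
9 → no match

5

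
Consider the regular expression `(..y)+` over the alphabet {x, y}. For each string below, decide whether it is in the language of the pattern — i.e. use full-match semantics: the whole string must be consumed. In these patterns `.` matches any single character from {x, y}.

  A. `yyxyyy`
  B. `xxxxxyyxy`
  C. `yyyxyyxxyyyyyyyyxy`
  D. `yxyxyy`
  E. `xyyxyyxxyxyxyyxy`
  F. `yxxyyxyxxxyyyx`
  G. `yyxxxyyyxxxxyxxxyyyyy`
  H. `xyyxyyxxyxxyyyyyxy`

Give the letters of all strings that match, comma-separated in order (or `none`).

A → no match
B → no match
C → match
D → match
E → no match
F → no match — must end with `y`
G → no match
H → match

C, D, H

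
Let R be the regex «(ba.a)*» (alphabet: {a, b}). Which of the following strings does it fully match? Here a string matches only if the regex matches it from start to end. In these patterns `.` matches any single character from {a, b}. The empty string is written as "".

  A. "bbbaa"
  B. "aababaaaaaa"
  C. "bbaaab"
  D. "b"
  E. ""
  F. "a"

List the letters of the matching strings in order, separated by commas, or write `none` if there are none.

A. "bbbaa" → no match
B. "aababaaaaaa" → no match
C. "bbaaab" → no match
D. "b" → no match
E. "" → match
F. "a" → no match

E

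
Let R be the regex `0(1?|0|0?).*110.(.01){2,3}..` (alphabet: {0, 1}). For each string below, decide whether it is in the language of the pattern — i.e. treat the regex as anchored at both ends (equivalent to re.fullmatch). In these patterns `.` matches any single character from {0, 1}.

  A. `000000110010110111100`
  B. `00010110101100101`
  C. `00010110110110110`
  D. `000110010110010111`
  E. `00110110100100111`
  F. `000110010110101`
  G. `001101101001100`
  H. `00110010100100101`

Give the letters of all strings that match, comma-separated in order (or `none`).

A → no match
B → no match
C → match
D → no match
E → match
F → match
G → no match
H → match

C, E, F, H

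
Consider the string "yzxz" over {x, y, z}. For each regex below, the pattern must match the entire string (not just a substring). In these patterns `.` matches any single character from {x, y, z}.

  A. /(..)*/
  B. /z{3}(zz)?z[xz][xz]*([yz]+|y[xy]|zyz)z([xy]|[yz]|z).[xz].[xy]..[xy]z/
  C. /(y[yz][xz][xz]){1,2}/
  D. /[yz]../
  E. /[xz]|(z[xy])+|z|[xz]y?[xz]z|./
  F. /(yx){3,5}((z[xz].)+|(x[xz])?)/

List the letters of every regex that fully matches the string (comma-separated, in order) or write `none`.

A → match
B → no match — must start with "z"
C → match
D → no match
E → no match
F → no match — must start with "yx"

A, C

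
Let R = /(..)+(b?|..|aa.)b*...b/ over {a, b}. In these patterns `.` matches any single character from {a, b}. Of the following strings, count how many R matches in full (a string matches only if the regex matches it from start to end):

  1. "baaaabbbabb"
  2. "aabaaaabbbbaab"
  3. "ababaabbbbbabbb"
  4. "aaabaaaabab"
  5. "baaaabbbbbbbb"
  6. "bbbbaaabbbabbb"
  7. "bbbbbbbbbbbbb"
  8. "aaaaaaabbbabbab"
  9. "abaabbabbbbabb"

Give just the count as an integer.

1. "baaaabbbabb" → match
2 → match
3 → match
4. "aaabaaaabab" → match
5 → match
6 → match
7 → match
8 → no match
9 → match
Total matched: 8

8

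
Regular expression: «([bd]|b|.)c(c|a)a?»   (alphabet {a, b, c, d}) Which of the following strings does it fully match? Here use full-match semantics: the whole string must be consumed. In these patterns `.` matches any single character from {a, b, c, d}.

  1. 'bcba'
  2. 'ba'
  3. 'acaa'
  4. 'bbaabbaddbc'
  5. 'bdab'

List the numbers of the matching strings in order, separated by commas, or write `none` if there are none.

3

1 → no match
2 → no match
3 → match
4 → no match
5 → no match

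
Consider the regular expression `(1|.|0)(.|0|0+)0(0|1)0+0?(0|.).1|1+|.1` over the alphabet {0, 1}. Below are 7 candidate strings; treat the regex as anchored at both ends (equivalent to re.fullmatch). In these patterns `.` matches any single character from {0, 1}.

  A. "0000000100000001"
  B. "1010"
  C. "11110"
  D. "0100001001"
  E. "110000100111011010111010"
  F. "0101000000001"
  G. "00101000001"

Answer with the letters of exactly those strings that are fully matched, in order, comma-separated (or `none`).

A, F

A → match
B → no match — must end with "1"
C → no match — must end with "1"
D → no match
E → no match — must end with "1"
F → match
G → no match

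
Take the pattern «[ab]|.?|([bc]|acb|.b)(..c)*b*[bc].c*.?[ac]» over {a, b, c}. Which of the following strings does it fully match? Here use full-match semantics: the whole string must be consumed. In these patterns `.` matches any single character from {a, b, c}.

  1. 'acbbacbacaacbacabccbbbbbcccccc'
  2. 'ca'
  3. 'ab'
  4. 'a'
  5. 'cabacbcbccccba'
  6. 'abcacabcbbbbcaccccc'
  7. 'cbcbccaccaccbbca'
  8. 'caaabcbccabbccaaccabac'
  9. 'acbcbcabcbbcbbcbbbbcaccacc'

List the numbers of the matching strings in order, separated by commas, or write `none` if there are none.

4, 6

1 → no match
2 → no match
3 → no match
4 → match
5 → no match
6 → match
7 → no match
8 → no match
9 → no match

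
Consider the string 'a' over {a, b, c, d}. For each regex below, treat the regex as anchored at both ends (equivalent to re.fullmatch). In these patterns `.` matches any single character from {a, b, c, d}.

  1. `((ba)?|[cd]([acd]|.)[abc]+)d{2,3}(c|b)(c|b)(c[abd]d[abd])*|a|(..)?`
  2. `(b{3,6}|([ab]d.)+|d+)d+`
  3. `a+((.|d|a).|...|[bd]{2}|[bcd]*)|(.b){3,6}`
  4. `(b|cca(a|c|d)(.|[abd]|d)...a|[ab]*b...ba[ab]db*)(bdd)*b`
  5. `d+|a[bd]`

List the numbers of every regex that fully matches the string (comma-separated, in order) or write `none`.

1, 3

1 → match
2 → no match — must end with 'd'
3 → match
4 → no match — must end with 'b'
5 → no match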